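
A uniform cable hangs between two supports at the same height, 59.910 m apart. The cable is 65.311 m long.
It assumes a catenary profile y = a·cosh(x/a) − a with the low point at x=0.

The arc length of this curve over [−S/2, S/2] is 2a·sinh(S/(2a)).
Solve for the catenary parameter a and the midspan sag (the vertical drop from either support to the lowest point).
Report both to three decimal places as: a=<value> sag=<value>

seed: a₀ = √(S³/(24(L−S))) = √(59.910³/(24·5.401)) = 40.729237
iter 1: u=0.735467  f(a)=+1.480e-01  f'(a)=-2.798e-01  a ← 40.729237 − (+1.480e-01/-2.798e-01) = 41.257997
iter 2: u=0.726041  f(a)=+2.931e-03  f'(a)=-2.689e-01  a ← 41.257997 − (+2.931e-03/-2.689e-01) = 41.268898
iter 3: u=0.725849  f(a)=+1.201e-06  f'(a)=-2.686e-01  a ← 41.268898 − (+1.201e-06/-2.686e-01) = 41.268902
iter 4: u=0.725849  f(a)=+2.132e-13  f'(a)=-2.686e-01  a ← 41.268902 − (+2.132e-13/-2.686e-01) = 41.268902
converged: |Δa| < 1e-12 after 4 iterations
sag = a·(cosh(S/(2a)) − 1) = 41.268902·(cosh(0.725849) − 1) = 11.357175
T_max/T_min = cosh(S/(2a)) = 1.275199

a=41.269 sag=11.357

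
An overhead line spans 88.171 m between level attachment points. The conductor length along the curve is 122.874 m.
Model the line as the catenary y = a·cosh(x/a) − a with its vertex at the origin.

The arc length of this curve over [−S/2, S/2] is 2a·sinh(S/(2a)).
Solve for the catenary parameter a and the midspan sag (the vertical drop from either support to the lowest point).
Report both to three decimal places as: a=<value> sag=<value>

a=30.248 sag=38.231

seed: a₀ = √(S³/(24(L−S))) = √(88.171³/(24·34.703)) = 28.687950
iter 1: u=1.536725  f(a)=+4.336e+00  f'(a)=-3.041e+00  a ← 28.687950 − (+4.336e+00/-3.041e+00) = 30.113690
iter 2: u=1.463969  f(a)=+3.442e-01  f'(a)=-2.576e+00  a ← 30.113690 − (+3.442e-01/-2.576e+00) = 30.247314
iter 3: u=1.457501  f(a)=+2.582e-03  f'(a)=-2.537e+00  a ← 30.247314 − (+2.582e-03/-2.537e+00) = 30.248331
iter 4: u=1.457452  f(a)=+1.477e-07  f'(a)=-2.537e+00  a ← 30.248331 − (+1.477e-07/-2.537e+00) = 30.248331
iter 5: u=1.457452  f(a)=-2.842e-14  f'(a)=-2.537e+00  a ← 30.248331 − (-2.842e-14/-2.537e+00) = 30.248331
converged: |Δa| < 1e-12 after 5 iterations
sag = a·(cosh(S/(2a)) − 1) = 30.248331·(cosh(1.457452) − 1) = 38.231348
T_max/T_min = cosh(S/(2a)) = 2.263916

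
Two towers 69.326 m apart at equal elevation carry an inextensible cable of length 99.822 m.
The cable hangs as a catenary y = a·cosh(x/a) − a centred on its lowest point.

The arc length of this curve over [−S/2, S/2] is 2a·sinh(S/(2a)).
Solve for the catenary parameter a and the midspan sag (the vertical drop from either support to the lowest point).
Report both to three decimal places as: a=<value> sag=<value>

a=22.622 sag=32.176

seed: a₀ = √(S³/(24(L−S))) = √(69.326³/(24·30.496)) = 21.336204
iter 1: u=1.624610  f(a)=+4.287e+00  f'(a)=-3.688e+00  a ← 21.336204 − (+4.287e+00/-3.688e+00) = 22.498654
iter 2: u=1.540670  f(a)=+3.753e-01  f'(a)=-3.068e+00  a ← 22.498654 − (+3.753e-01/-3.068e+00) = 22.620974
iter 3: u=1.532339  f(a)=+3.485e-03  f'(a)=-3.011e+00  a ← 22.620974 − (+3.485e-03/-3.011e+00) = 22.622132
iter 4: u=1.532261  f(a)=+3.068e-07  f'(a)=-3.011e+00  a ← 22.622132 − (+3.068e-07/-3.011e+00) = 22.622132
iter 5: u=1.532261  f(a)=+1.421e-14  f'(a)=-3.011e+00  a ← 22.622132 − (+1.421e-14/-3.011e+00) = 22.622132
converged: |Δa| < 1e-12 after 5 iterations
sag = a·(cosh(S/(2a)) − 1) = 22.622132·(cosh(1.532261) − 1) = 32.176306
T_max/T_min = cosh(S/(2a)) = 2.422337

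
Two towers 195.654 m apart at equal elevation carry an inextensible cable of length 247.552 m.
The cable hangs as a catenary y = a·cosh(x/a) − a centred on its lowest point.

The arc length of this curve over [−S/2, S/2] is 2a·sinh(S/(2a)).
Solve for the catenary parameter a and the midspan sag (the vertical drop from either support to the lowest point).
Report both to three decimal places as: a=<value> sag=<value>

seed: a₀ = √(S³/(24(L−S))) = √(195.654³/(24·51.898)) = 77.544708
iter 1: u=1.261556  f(a)=+4.290e+00  f'(a)=-1.564e+00  a ← 77.544708 − (+4.290e+00/-1.564e+00) = 80.287519
iter 2: u=1.218458  f(a)=+2.381e-01  f'(a)=-1.395e+00  a ← 80.287519 − (+2.381e-01/-1.395e+00) = 80.458235
iter 3: u=1.215873  f(a)=+8.290e-04  f'(a)=-1.385e+00  a ← 80.458235 − (+8.290e-04/-1.385e+00) = 80.458833
iter 4: u=1.215864  f(a)=+1.013e-08  f'(a)=-1.385e+00  a ← 80.458833 − (+1.013e-08/-1.385e+00) = 80.458833
iter 5: u=1.215864  f(a)=+0.000e+00  f'(a)=-1.385e+00  a ← 80.458833 − (+0.000e+00/-1.385e+00) = 80.458833
converged: |Δa| < 1e-12 after 5 iterations
sag = a·(cosh(S/(2a)) − 1) = 80.458833·(cosh(1.215864) − 1) = 67.169491
T_max/T_min = cosh(S/(2a)) = 1.834831

a=80.459 sag=67.169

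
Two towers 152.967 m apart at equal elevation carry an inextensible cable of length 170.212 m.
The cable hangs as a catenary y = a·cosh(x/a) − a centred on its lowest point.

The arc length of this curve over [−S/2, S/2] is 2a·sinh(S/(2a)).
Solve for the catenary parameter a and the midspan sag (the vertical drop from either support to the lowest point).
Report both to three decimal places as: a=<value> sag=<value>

a=94.528 sag=32.667

seed: a₀ = √(S³/(24(L−S))) = √(152.967³/(24·17.245)) = 92.994958
iter 1: u=0.822448  f(a)=+5.927e-01  f'(a)=-3.966e-01  a ← 92.994958 − (+5.927e-01/-3.966e-01) = 94.489547
iter 2: u=0.809439  f(a)=+1.459e-02  f'(a)=-3.773e-01  a ← 94.489547 − (+1.459e-02/-3.773e-01) = 94.528223
iter 3: u=0.809108  f(a)=+9.338e-06  f'(a)=-3.768e-01  a ← 94.528223 − (+9.338e-06/-3.768e-01) = 94.528248
iter 4: u=0.809107  f(a)=+3.837e-12  f'(a)=-3.768e-01  a ← 94.528248 − (+3.837e-12/-3.768e-01) = 94.528248
converged: |Δa| < 1e-12 after 4 iterations
sag = a·(cosh(S/(2a)) − 1) = 94.528248·(cosh(0.809107) − 1) = 32.666960
T_max/T_min = cosh(S/(2a)) = 1.345579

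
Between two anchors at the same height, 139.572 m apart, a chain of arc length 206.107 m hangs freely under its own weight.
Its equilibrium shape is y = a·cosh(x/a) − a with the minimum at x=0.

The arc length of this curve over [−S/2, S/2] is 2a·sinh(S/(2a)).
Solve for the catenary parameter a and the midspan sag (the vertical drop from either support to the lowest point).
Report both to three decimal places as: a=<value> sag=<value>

seed: a₀ = √(S³/(24(L−S))) = √(139.572³/(24·66.535)) = 41.263565
iter 1: u=1.691226  f(a)=+1.019e+01  f'(a)=-4.247e+00  a ← 41.263565 − (+1.019e+01/-4.247e+00) = 43.663042
iter 2: u=1.598285  f(a)=+9.564e-01  f'(a)=-3.484e+00  a ← 43.663042 − (+9.564e-01/-3.484e+00) = 43.937580
iter 3: u=1.588299  f(a)=+1.035e-02  f'(a)=-3.409e+00  a ← 43.937580 − (+1.035e-02/-3.409e+00) = 43.940617
iter 4: u=1.588189  f(a)=+1.242e-06  f'(a)=-3.408e+00  a ← 43.940617 − (+1.242e-06/-3.408e+00) = 43.940617
iter 5: u=1.588189  f(a)=-2.842e-14  f'(a)=-3.408e+00  a ← 43.940617 − (-2.842e-14/-3.408e+00) = 43.940617
converged: |Δa| < 1e-12 after 5 iterations
sag = a·(cosh(S/(2a)) − 1) = 43.940617·(cosh(1.588189) − 1) = 68.089743
T_max/T_min = cosh(S/(2a)) = 2.549586

a=43.941 sag=68.090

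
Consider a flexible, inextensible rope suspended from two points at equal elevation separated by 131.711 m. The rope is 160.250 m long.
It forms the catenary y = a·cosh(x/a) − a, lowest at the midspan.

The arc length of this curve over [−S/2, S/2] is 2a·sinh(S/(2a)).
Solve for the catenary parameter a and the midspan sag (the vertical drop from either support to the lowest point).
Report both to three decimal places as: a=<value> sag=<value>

a=59.548 sag=40.282

seed: a₀ = √(S³/(24(L−S))) = √(131.711³/(24·28.539)) = 57.757458
iter 1: u=1.140208  f(a)=+1.914e+00  f'(a)=-1.123e+00  a ← 57.757458 − (+1.914e+00/-1.123e+00) = 59.461743
iter 2: u=1.107527  f(a)=+8.797e-02  f'(a)=-1.022e+00  a ← 59.461743 − (+8.797e-02/-1.022e+00) = 59.547838
iter 3: u=1.105926  f(a)=+2.057e-04  f'(a)=-1.017e+00  a ← 59.547838 − (+2.057e-04/-1.017e+00) = 59.548040
iter 4: u=1.105922  f(a)=+1.131e-09  f'(a)=-1.017e+00  a ← 59.548040 − (+1.131e-09/-1.017e+00) = 59.548040
iter 5: u=1.105922  f(a)=-8.527e-14  f'(a)=-1.017e+00  a ← 59.548040 − (-8.527e-14/-1.017e+00) = 59.548040
converged: |Δa| < 1e-12 after 5 iterations
sag = a·(cosh(S/(2a)) − 1) = 59.548040·(cosh(1.105922) − 1) = 40.281738
T_max/T_min = cosh(S/(2a)) = 1.676458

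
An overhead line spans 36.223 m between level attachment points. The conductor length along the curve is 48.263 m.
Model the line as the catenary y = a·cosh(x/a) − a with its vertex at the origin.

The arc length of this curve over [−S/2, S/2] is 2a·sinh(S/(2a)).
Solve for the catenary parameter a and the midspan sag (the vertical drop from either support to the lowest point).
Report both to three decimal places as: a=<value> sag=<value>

a=13.421 sag=14.192

seed: a₀ = √(S³/(24(L−S))) = √(36.223³/(24·12.040)) = 12.825011
iter 1: u=1.412201  f(a)=+1.259e+00  f'(a)=-2.280e+00  a ← 12.825011 − (+1.259e+00/-2.280e+00) = 13.377360
iter 2: u=1.353892  f(a)=+8.592e-02  f'(a)=-1.978e+00  a ← 13.377360 − (+8.592e-02/-1.978e+00) = 13.420789
iter 3: u=1.349511  f(a)=+4.647e-04  f'(a)=-1.957e+00  a ← 13.420789 − (+4.647e-04/-1.957e+00) = 13.421026
iter 4: u=1.349487  f(a)=+1.376e-08  f'(a)=-1.957e+00  a ← 13.421026 − (+1.376e-08/-1.957e+00) = 13.421026
iter 5: u=1.349487  f(a)=-7.105e-15  f'(a)=-1.957e+00  a ← 13.421026 − (-7.105e-15/-1.957e+00) = 13.421026
converged: |Δa| < 1e-12 after 5 iterations
sag = a·(cosh(S/(2a)) − 1) = 13.421026·(cosh(1.349487) − 1) = 14.191529
T_max/T_min = cosh(S/(2a)) = 2.057410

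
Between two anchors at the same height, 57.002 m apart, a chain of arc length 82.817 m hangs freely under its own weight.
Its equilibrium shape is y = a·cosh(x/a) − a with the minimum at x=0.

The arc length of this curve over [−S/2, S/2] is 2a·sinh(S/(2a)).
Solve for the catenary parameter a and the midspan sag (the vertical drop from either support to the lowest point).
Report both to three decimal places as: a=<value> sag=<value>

a=18.360 sag=26.936

seed: a₀ = √(S³/(24(L−S))) = √(57.002³/(24·25.815)) = 17.289939
iter 1: u=1.648415  f(a)=+3.743e+00  f'(a)=-3.880e+00  a ← 17.289939 − (+3.743e+00/-3.880e+00) = 18.254540
iter 2: u=1.561310  f(a)=+3.361e-01  f'(a)=-3.212e+00  a ← 18.254540 − (+3.361e-01/-3.212e+00) = 18.359164
iter 3: u=1.552413  f(a)=+3.300e-03  f'(a)=-3.149e+00  a ← 18.359164 − (+3.300e-03/-3.149e+00) = 18.360212
iter 4: u=1.552324  f(a)=+3.250e-07  f'(a)=-3.149e+00  a ← 18.360212 − (+3.250e-07/-3.149e+00) = 18.360212
iter 5: u=1.552324  f(a)=+0.000e+00  f'(a)=-3.149e+00  a ← 18.360212 − (+0.000e+00/-3.149e+00) = 18.360212
converged: |Δa| < 1e-12 after 5 iterations
sag = a·(cosh(S/(2a)) − 1) = 18.360212·(cosh(1.552324) − 1) = 26.936160
T_max/T_min = cosh(S/(2a)) = 2.467094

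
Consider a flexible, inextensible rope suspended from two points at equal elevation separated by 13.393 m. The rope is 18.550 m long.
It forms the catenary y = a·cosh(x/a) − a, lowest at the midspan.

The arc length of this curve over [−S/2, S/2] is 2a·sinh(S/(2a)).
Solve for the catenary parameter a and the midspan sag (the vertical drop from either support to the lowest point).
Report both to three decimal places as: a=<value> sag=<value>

seed: a₀ = √(S³/(24(L−S))) = √(13.393³/(24·5.157)) = 4.405677
iter 1: u=1.519971  f(a)=+6.296e-01  f'(a)=-2.929e+00  a ← 4.405677 − (+6.296e-01/-2.929e+00) = 4.620651
iter 2: u=1.449255  f(a)=+4.901e-02  f'(a)=-2.489e+00  a ← 4.620651 − (+4.901e-02/-2.489e+00) = 4.640345
iter 3: u=1.443104  f(a)=+3.525e-04  f'(a)=-2.453e+00  a ← 4.640345 − (+3.525e-04/-2.453e+00) = 4.640488
iter 4: u=1.443059  f(a)=+1.852e-08  f'(a)=-2.453e+00  a ← 4.640488 − (+1.852e-08/-2.453e+00) = 4.640488
iter 5: u=1.443059  f(a)=+0.000e+00  f'(a)=-2.453e+00  a ← 4.640488 − (+0.000e+00/-2.453e+00) = 4.640488
converged: |Δa| < 1e-12 after 5 iterations
sag = a·(cosh(S/(2a)) − 1) = 4.640488·(cosh(1.443059) − 1) = 5.730614
T_max/T_min = cosh(S/(2a)) = 2.234916

a=4.640 sag=5.731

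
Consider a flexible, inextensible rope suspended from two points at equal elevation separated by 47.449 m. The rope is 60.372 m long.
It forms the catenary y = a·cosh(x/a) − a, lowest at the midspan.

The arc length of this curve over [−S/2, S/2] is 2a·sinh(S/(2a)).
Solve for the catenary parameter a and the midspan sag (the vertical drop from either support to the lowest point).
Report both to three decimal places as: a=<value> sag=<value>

a=19.274 sag=16.541

seed: a₀ = √(S³/(24(L−S))) = √(47.449³/(24·12.923)) = 18.558946
iter 1: u=1.278332  f(a)=+1.098e+00  f'(a)=-1.634e+00  a ← 18.558946 − (+1.098e+00/-1.634e+00) = 19.230907
iter 2: u=1.233665  f(a)=+6.245e-02  f'(a)=-1.453e+00  a ← 19.230907 − (+6.245e-02/-1.453e+00) = 19.273888
iter 3: u=1.230914  f(a)=+2.290e-04  f'(a)=-1.442e+00  a ← 19.273888 − (+2.290e-04/-1.442e+00) = 19.274047
iter 4: u=1.230904  f(a)=+3.103e-09  f'(a)=-1.442e+00  a ← 19.274047 − (+3.103e-09/-1.442e+00) = 19.274047
iter 5: u=1.230904  f(a)=+7.105e-15  f'(a)=-1.442e+00  a ← 19.274047 − (+7.105e-15/-1.442e+00) = 19.274047
converged: |Δa| < 1e-12 after 5 iterations
sag = a·(cosh(S/(2a)) − 1) = 19.274047·(cosh(1.230904) − 1) = 16.540524
T_max/T_min = cosh(S/(2a)) = 1.858176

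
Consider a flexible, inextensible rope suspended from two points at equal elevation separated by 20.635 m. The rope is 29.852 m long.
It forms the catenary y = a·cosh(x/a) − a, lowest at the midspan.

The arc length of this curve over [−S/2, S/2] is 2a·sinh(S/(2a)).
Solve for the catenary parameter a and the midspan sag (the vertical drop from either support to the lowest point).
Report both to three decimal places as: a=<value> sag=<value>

a=6.688 sag=9.668

seed: a₀ = √(S³/(24(L−S))) = √(20.635³/(24·9.217)) = 6.302405
iter 1: u=1.637074  f(a)=+1.317e+00  f'(a)=-3.788e+00  a ← 6.302405 − (+1.317e+00/-3.788e+00) = 6.650086
iter 2: u=1.551484  f(a)=+1.168e-01  f'(a)=-3.143e+00  a ← 6.650086 − (+1.168e-01/-3.143e+00) = 6.687258
iter 3: u=1.542860  f(a)=+1.117e-03  f'(a)=-3.083e+00  a ← 6.687258 − (+1.117e-03/-3.083e+00) = 6.687621
iter 4: u=1.542776  f(a)=+1.043e-07  f'(a)=-3.082e+00  a ← 6.687621 − (+1.043e-07/-3.082e+00) = 6.687621
iter 5: u=1.542776  f(a)=+3.553e-15  f'(a)=-3.082e+00  a ← 6.687621 − (+3.553e-15/-3.082e+00) = 6.687621
converged: |Δa| < 1e-12 after 5 iterations
sag = a·(cosh(S/(2a)) − 1) = 6.687621·(cosh(1.542776) − 1) = 9.668105
T_max/T_min = cosh(S/(2a)) = 2.445672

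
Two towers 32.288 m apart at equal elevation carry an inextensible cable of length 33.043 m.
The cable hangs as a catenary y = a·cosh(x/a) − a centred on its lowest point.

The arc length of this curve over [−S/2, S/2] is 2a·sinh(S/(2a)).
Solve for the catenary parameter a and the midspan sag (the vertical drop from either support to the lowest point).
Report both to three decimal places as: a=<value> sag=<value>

seed: a₀ = √(S³/(24(L−S))) = √(32.288³/(24·0.755)) = 43.100531
iter 1: u=0.374566  f(a)=+5.314e-03  f'(a)=-3.553e-02  a ← 43.100531 − (+5.314e-03/-3.553e-02) = 43.250103
iter 2: u=0.373271  f(a)=+2.779e-05  f'(a)=-3.516e-02  a ← 43.250103 − (+2.779e-05/-3.516e-02) = 43.250893
iter 3: u=0.373264  f(a)=+7.688e-10  f'(a)=-3.516e-02  a ← 43.250893 − (+7.688e-10/-3.516e-02) = 43.250893
iter 4: u=0.373264  f(a)=+0.000e+00  f'(a)=-3.516e-02  a ← 43.250893 − (+0.000e+00/-3.516e-02) = 43.250893
converged: |Δa| < 1e-12 after 4 iterations
sag = a·(cosh(S/(2a)) − 1) = 43.250893·(cosh(0.373264) − 1) = 3.048132
T_max/T_min = cosh(S/(2a)) = 1.070476

a=43.251 sag=3.048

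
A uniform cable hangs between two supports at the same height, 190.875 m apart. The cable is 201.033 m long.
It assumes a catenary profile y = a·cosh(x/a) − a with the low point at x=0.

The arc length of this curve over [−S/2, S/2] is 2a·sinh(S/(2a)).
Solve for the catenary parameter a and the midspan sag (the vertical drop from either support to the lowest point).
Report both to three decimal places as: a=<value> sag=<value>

a=170.226 sag=27.462

seed: a₀ = √(S³/(24(L−S))) = √(190.875³/(24·10.158)) = 168.893856
iter 1: u=0.565074  f(a)=+1.634e-01  f'(a)=-1.242e-01  a ← 168.893856 − (+1.634e-01/-1.242e-01) = 170.209878
iter 2: u=0.560705  f(a)=+1.930e-03  f'(a)=-1.213e-01  a ← 170.209878 − (+1.930e-03/-1.213e-01) = 170.225793
iter 3: u=0.560652  f(a)=+2.762e-07  f'(a)=-1.212e-01  a ← 170.225793 − (+2.762e-07/-1.212e-01) = 170.225795
iter 4: u=0.560652  f(a)=-2.842e-14  f'(a)=-1.212e-01  a ← 170.225795 − (-2.842e-14/-1.212e-01) = 170.225795
converged: |Δa| < 1e-12 after 4 iterations
sag = a·(cosh(S/(2a)) − 1) = 170.225795·(cosh(0.560652) − 1) = 27.461807
T_max/T_min = cosh(S/(2a)) = 1.161326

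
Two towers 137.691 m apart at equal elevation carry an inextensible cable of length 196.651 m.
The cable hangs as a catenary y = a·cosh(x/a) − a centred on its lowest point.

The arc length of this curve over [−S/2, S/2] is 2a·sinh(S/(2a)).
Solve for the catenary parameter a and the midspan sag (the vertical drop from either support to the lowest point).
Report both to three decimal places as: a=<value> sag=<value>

seed: a₀ = √(S³/(24(L−S))) = √(137.691³/(24·58.960)) = 42.951069
iter 1: u=1.602882  f(a)=+8.054e+00  f'(a)=-3.519e+00  a ← 42.951069 − (+8.054e+00/-3.519e+00) = 45.240070
iter 2: u=1.521781  f(a)=+6.887e-01  f'(a)=-2.941e+00  a ← 45.240070 − (+6.887e-01/-2.941e+00) = 45.474273
iter 3: u=1.513944  f(a)=+6.075e-03  f'(a)=-2.889e+00  a ← 45.474273 − (+6.075e-03/-2.889e+00) = 45.476376
iter 4: u=1.513874  f(a)=+4.819e-07  f'(a)=-2.888e+00  a ← 45.476376 − (+4.819e-07/-2.888e+00) = 45.476376
iter 5: u=1.513874  f(a)=+5.684e-14  f'(a)=-2.888e+00  a ← 45.476376 − (+5.684e-14/-2.888e+00) = 45.476376
converged: |Δa| < 1e-12 after 5 iterations
sag = a·(cosh(S/(2a)) − 1) = 45.476376·(cosh(1.513874) − 1) = 62.856466
T_max/T_min = cosh(S/(2a)) = 2.382178

a=45.476 sag=62.856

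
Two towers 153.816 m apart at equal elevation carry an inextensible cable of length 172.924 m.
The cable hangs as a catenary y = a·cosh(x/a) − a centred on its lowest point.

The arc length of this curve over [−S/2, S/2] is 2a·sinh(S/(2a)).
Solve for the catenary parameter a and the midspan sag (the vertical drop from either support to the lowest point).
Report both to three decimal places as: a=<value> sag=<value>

seed: a₀ = √(S³/(24(L−S))) = √(153.816³/(24·19.108)) = 89.081810
iter 1: u=0.863341  f(a)=+7.249e-01  f'(a)=-4.618e-01  a ← 89.081810 − (+7.249e-01/-4.618e-01) = 90.651375
iter 2: u=0.848393  f(a)=+1.960e-02  f'(a)=-4.372e-01  a ← 90.651375 − (+1.960e-02/-4.372e-01) = 90.696214
iter 3: u=0.847974  f(a)=+1.522e-05  f'(a)=-4.365e-01  a ← 90.696214 − (+1.522e-05/-4.365e-01) = 90.696249
iter 4: u=0.847973  f(a)=+9.180e-12  f'(a)=-4.365e-01  a ← 90.696249 − (+9.180e-12/-4.365e-01) = 90.696249
converged: |Δa| < 1e-12 after 4 iterations
sag = a·(cosh(S/(2a)) − 1) = 90.696249·(cosh(0.847973) − 1) = 34.609326
T_max/T_min = cosh(S/(2a)) = 1.381596

a=90.696 sag=34.609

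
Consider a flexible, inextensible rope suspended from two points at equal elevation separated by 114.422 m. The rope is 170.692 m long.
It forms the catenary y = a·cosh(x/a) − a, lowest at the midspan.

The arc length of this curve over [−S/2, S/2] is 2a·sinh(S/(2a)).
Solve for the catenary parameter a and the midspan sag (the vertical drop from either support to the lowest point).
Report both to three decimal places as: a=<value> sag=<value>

seed: a₀ = √(S³/(24(L−S))) = √(114.422³/(24·56.270)) = 33.305827
iter 1: u=1.717747  f(a)=+8.909e+00  f'(a)=-4.487e+00  a ← 33.305827 − (+8.909e+00/-4.487e+00) = 35.291434
iter 2: u=1.621102  f(a)=+8.589e-01  f'(a)=-3.660e+00  a ← 35.291434 − (+8.589e-01/-3.660e+00) = 35.526106
iter 3: u=1.610393  f(a)=+9.863e-03  f'(a)=-3.576e+00  a ← 35.526106 − (+9.863e-03/-3.576e+00) = 35.528864
iter 4: u=1.610268  f(a)=+1.334e-06  f'(a)=-3.575e+00  a ← 35.528864 − (+1.334e-06/-3.575e+00) = 35.528865
iter 5: u=1.610268  f(a)=+2.842e-14  f'(a)=-3.575e+00  a ← 35.528865 − (+2.842e-14/-3.575e+00) = 35.528865
converged: |Δa| < 1e-12 after 5 iterations
sag = a·(cosh(S/(2a)) − 1) = 35.528865·(cosh(1.610268) − 1) = 56.917011
T_max/T_min = cosh(S/(2a)) = 2.601994

a=35.529 sag=56.917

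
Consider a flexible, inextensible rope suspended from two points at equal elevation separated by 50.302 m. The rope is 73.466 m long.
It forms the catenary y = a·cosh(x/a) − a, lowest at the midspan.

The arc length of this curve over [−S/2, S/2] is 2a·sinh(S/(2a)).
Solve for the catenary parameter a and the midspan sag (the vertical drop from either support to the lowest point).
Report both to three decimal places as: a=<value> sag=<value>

seed: a₀ = √(S³/(24(L−S))) = √(50.302³/(24·23.164)) = 15.130925
iter 1: u=1.662225  f(a)=+3.419e+00  f'(a)=-3.996e+00  a ← 15.130925 − (+3.419e+00/-3.996e+00) = 15.986576
iter 2: u=1.573257  f(a)=+3.114e-01  f'(a)=-3.298e+00  a ← 15.986576 − (+3.114e-01/-3.298e+00) = 16.081011
iter 3: u=1.564019  f(a)=+3.157e-03  f'(a)=-3.232e+00  a ← 16.081011 − (+3.157e-03/-3.232e+00) = 16.081988
iter 4: u=1.563924  f(a)=+3.315e-07  f'(a)=-3.231e+00  a ← 16.081988 − (+3.315e-07/-3.231e+00) = 16.081988
iter 5: u=1.563924  f(a)=+0.000e+00  f'(a)=-3.231e+00  a ← 16.081988 − (+0.000e+00/-3.231e+00) = 16.081988
converged: |Δa| < 1e-12 after 5 iterations
sag = a·(cosh(S/(2a)) − 1) = 16.081988·(cosh(1.563924) − 1) = 24.017185
T_max/T_min = cosh(S/(2a)) = 2.493421

a=16.082 sag=24.017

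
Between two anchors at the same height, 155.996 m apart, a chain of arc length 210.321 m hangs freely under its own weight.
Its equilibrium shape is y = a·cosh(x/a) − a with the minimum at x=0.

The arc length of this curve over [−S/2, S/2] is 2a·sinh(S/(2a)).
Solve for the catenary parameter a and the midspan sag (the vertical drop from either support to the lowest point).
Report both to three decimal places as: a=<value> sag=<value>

seed: a₀ = √(S³/(24(L−S))) = √(155.996³/(24·54.325)) = 53.959101
iter 1: u=1.445502  f(a)=+5.966e+00  f'(a)=-2.467e+00  a ← 53.959101 − (+5.966e+00/-2.467e+00) = 56.377590
iter 2: u=1.383493  f(a)=+4.246e-01  f'(a)=-2.127e+00  a ← 56.377590 − (+4.246e-01/-2.127e+00) = 56.577177
iter 3: u=1.378612  f(a)=+2.514e-03  f'(a)=-2.102e+00  a ← 56.577177 − (+2.514e-03/-2.102e+00) = 56.578373
iter 4: u=1.378583  f(a)=+8.932e-08  f'(a)=-2.102e+00  a ← 56.578373 − (+8.932e-08/-2.102e+00) = 56.578373
iter 5: u=1.378583  f(a)=-5.684e-14  f'(a)=-2.102e+00  a ← 56.578373 − (-5.684e-14/-2.102e+00) = 56.578373
converged: |Δa| < 1e-12 after 5 iterations
sag = a·(cosh(S/(2a)) − 1) = 56.578373·(cosh(1.378583) − 1) = 62.836212
T_max/T_min = cosh(S/(2a)) = 2.110605

a=56.578 sag=62.836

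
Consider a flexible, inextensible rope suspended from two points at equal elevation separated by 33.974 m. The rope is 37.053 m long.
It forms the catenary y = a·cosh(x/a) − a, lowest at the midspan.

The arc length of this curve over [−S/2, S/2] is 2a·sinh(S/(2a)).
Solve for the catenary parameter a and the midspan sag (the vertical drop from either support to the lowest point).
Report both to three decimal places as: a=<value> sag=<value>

a=23.343 sag=6.458

seed: a₀ = √(S³/(24(L−S))) = √(33.974³/(24·3.079)) = 23.036132
iter 1: u=0.737407  f(a)=+8.481e-02  f'(a)=-2.821e-01  a ← 23.036132 − (+8.481e-02/-2.821e-01) = 23.336710
iter 2: u=0.727909  f(a)=+1.688e-03  f'(a)=-2.710e-01  a ← 23.336710 − (+1.688e-03/-2.710e-01) = 23.342940
iter 3: u=0.727715  f(a)=+6.994e-07  f'(a)=-2.708e-01  a ← 23.342940 − (+6.994e-07/-2.708e-01) = 23.342943
iter 4: u=0.727715  f(a)=+1.137e-13  f'(a)=-2.708e-01  a ← 23.342943 − (+1.137e-13/-2.708e-01) = 23.342943
converged: |Δa| < 1e-12 after 4 iterations
sag = a·(cosh(S/(2a)) − 1) = 23.342943·(cosh(0.727715) − 1) = 6.458470
T_max/T_min = cosh(S/(2a)) = 1.276678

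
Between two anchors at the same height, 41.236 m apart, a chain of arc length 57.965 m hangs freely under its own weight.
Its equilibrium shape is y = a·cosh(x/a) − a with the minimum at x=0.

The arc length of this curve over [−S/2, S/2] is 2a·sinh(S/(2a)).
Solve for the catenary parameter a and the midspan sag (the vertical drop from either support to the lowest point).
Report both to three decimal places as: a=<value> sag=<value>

seed: a₀ = √(S³/(24(L−S))) = √(41.236³/(24·16.729)) = 13.215214
iter 1: u=1.560172  f(a)=+2.158e+00  f'(a)=-3.204e+00  a ← 13.215214 − (+2.158e+00/-3.204e+00) = 13.888759
iter 2: u=1.484510  f(a)=+1.760e-01  f'(a)=-2.701e+00  a ← 13.888759 − (+1.760e-01/-2.701e+00) = 13.953906
iter 3: u=1.477579  f(a)=+1.399e-03  f'(a)=-2.658e+00  a ← 13.953906 − (+1.399e-03/-2.658e+00) = 13.954432
iter 4: u=1.477523  f(a)=+9.005e-08  f'(a)=-2.658e+00  a ← 13.954432 − (+9.005e-08/-2.658e+00) = 13.954432
iter 5: u=1.477523  f(a)=+0.000e+00  f'(a)=-2.658e+00  a ← 13.954432 − (+0.000e+00/-2.658e+00) = 13.954432
converged: |Δa| < 1e-12 after 5 iterations
sag = a·(cosh(S/(2a)) − 1) = 13.954432·(cosh(1.477523) − 1) = 18.212499
T_max/T_min = cosh(S/(2a)) = 2.305141

a=13.954 sag=18.212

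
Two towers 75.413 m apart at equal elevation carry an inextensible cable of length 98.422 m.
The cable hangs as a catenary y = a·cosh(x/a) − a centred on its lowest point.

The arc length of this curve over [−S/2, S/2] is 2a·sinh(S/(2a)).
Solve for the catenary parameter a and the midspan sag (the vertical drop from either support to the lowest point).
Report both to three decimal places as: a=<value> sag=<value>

seed: a₀ = √(S³/(24(L−S))) = √(75.413³/(24·23.009)) = 27.868580
iter 1: u=1.353011  f(a)=+2.200e+00  f'(a)=-1.974e+00  a ← 27.868580 − (+2.200e+00/-1.974e+00) = 28.983194
iter 2: u=1.300978  f(a)=+1.389e-01  f'(a)=-1.732e+00  a ← 28.983194 − (+1.389e-01/-1.732e+00) = 29.063384
iter 3: u=1.297388  f(a)=+6.359e-04  f'(a)=-1.716e+00  a ← 29.063384 − (+6.359e-04/-1.716e+00) = 29.063755
iter 4: u=1.297372  f(a)=+1.346e-08  f'(a)=-1.716e+00  a ← 29.063755 − (+1.346e-08/-1.716e+00) = 29.063755
iter 5: u=1.297372  f(a)=+1.421e-14  f'(a)=-1.716e+00  a ← 29.063755 − (+1.421e-14/-1.716e+00) = 29.063755
converged: |Δa| < 1e-12 after 5 iterations
sag = a·(cosh(S/(2a)) − 1) = 29.063755·(cosh(1.297372) − 1) = 28.088886
T_max/T_min = cosh(S/(2a)) = 1.966458

a=29.064 sag=28.089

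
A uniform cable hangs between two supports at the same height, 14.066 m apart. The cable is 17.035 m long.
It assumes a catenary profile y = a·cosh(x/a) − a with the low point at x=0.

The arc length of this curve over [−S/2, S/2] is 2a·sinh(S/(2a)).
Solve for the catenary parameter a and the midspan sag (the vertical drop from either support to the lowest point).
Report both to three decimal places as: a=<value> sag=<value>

a=6.438 sag=4.239

seed: a₀ = √(S³/(24(L−S))) = √(14.066³/(24·2.969)) = 6.249499
iter 1: u=1.125370  f(a)=+1.938e-01  f'(a)=-1.076e+00  a ← 6.249499 − (+1.938e-01/-1.076e+00) = 6.429578
iter 2: u=1.093851  f(a)=+8.691e-03  f'(a)=-9.815e-01  a ← 6.429578 − (+8.691e-03/-9.815e-01) = 6.438432
iter 3: u=1.092347  f(a)=+1.930e-05  f'(a)=-9.771e-01  a ← 6.438432 − (+1.930e-05/-9.771e-01) = 6.438452
iter 4: u=1.092343  f(a)=+9.566e-11  f'(a)=-9.771e-01  a ← 6.438452 − (+9.566e-11/-9.771e-01) = 6.438452
iter 5: u=1.092343  f(a)=+0.000e+00  f'(a)=-9.771e-01  a ← 6.438452 − (+0.000e+00/-9.771e-01) = 6.438452
converged: |Δa| < 1e-12 after 5 iterations
sag = a·(cosh(S/(2a)) − 1) = 6.438452·(cosh(1.092343) − 1) = 4.238695
T_max/T_min = cosh(S/(2a)) = 1.658341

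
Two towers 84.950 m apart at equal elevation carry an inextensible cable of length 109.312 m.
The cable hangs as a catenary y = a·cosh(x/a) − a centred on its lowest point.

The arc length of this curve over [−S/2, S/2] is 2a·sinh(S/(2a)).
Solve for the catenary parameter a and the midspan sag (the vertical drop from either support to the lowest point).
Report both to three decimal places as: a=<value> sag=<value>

seed: a₀ = √(S³/(24(L−S))) = √(84.950³/(24·24.362)) = 32.380458
iter 1: u=1.311748  f(a)=+2.184e+00  f'(a)=-1.780e+00  a ← 32.380458 − (+2.184e+00/-1.780e+00) = 33.607322
iter 2: u=1.263861  f(a)=+1.303e-01  f'(a)=-1.574e+00  a ← 33.607322 − (+1.303e-01/-1.574e+00) = 33.690103
iter 3: u=1.260756  f(a)=+5.284e-04  f'(a)=-1.561e+00  a ← 33.690103 − (+5.284e-04/-1.561e+00) = 33.690442
iter 4: u=1.260743  f(a)=+8.772e-09  f'(a)=-1.561e+00  a ← 33.690442 − (+8.772e-09/-1.561e+00) = 33.690442
iter 5: u=1.260743  f(a)=+4.263e-14  f'(a)=-1.561e+00  a ← 33.690442 − (+4.263e-14/-1.561e+00) = 33.690442
converged: |Δa| < 1e-12 after 5 iterations
sag = a·(cosh(S/(2a)) − 1) = 33.690442·(cosh(1.260743) − 1) = 30.514887
T_max/T_min = cosh(S/(2a)) = 1.905743

a=33.690 sag=30.515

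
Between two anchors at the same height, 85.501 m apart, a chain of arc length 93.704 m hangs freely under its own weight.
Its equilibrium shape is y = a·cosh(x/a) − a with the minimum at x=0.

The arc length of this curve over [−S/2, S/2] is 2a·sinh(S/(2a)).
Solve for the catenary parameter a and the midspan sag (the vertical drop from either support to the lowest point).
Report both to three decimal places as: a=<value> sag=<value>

seed: a₀ = √(S³/(24(L−S))) = √(85.501³/(24·8.203)) = 56.346224
iter 1: u=0.758711  f(a)=+2.394e-01  f'(a)=-3.083e-01  a ← 56.346224 − (+2.394e-01/-3.083e-01) = 57.122684
iter 2: u=0.748398  f(a)=+5.038e-03  f'(a)=-2.954e-01  a ← 57.122684 − (+5.038e-03/-2.954e-01) = 57.139736
iter 3: u=0.748175  f(a)=+2.338e-06  f'(a)=-2.951e-01  a ← 57.139736 − (+2.338e-06/-2.951e-01) = 57.139744
iter 4: u=0.748175  f(a)=+4.974e-13  f'(a)=-2.951e-01  a ← 57.139744 − (+4.974e-13/-2.951e-01) = 57.139744
converged: |Δa| < 1e-12 after 4 iterations
sag = a·(cosh(S/(2a)) − 1) = 57.139744·(cosh(0.748175) − 1) = 16.752477
T_max/T_min = cosh(S/(2a)) = 1.293184

a=57.140 sag=16.752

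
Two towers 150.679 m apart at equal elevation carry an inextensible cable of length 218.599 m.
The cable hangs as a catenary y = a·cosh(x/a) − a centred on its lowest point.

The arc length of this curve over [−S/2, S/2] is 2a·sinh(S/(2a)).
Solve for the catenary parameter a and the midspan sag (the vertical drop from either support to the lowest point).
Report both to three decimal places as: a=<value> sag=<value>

a=48.635 sag=70.997

seed: a₀ = √(S³/(24(L−S))) = √(150.679³/(24·67.920)) = 45.811513
iter 1: u=1.644554  f(a)=+9.799e+00  f'(a)=-3.849e+00  a ← 45.811513 − (+9.799e+00/-3.849e+00) = 48.357598
iter 2: u=1.557966  f(a)=+8.762e-01  f'(a)=-3.188e+00  a ← 48.357598 − (+8.762e-01/-3.188e+00) = 48.632410
iter 3: u=1.549162  f(a)=+8.526e-03  f'(a)=-3.127e+00  a ← 48.632410 − (+8.526e-03/-3.127e+00) = 48.635137
iter 4: u=1.549076  f(a)=+8.247e-07  f'(a)=-3.126e+00  a ← 48.635137 − (+8.247e-07/-3.126e+00) = 48.635137
iter 5: u=1.549076  f(a)=+2.842e-14  f'(a)=-3.126e+00  a ← 48.635137 − (+2.842e-14/-3.126e+00) = 48.635137
converged: |Δa| < 1e-12 after 5 iterations
sag = a·(cosh(S/(2a)) − 1) = 48.635137·(cosh(1.549076) − 1) = 70.996620
T_max/T_min = cosh(S/(2a)) = 2.459780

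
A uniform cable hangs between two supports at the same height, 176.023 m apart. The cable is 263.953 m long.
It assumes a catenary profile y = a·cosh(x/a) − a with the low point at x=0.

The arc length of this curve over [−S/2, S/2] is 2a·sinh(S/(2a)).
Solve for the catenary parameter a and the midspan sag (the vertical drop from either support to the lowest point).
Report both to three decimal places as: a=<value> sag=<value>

a=54.279 sag=88.424

seed: a₀ = √(S³/(24(L−S))) = √(176.023³/(24·87.930)) = 50.837007
iter 1: u=1.731249  f(a)=+1.416e+01  f'(a)=-4.613e+00  a ← 50.837007 − (+1.416e+01/-4.613e+00) = 53.905816
iter 2: u=1.632690  f(a)=+1.383e+00  f'(a)=-3.752e+00  a ← 53.905816 − (+1.383e+00/-3.752e+00) = 54.274475
iter 3: u=1.621600  f(a)=+1.636e-02  f'(a)=-3.664e+00  a ← 54.274475 − (+1.636e-02/-3.664e+00) = 54.278941
iter 4: u=1.621467  f(a)=+2.349e-06  f'(a)=-3.663e+00  a ← 54.278941 − (+2.349e-06/-3.663e+00) = 54.278942
iter 5: u=1.621467  f(a)=+5.684e-14  f'(a)=-3.663e+00  a ← 54.278942 − (+5.684e-14/-3.663e+00) = 54.278942
converged: |Δa| < 1e-12 after 5 iterations
sag = a·(cosh(S/(2a)) − 1) = 54.278942·(cosh(1.621467) − 1) = 88.423546
T_max/T_min = cosh(S/(2a)) = 2.629058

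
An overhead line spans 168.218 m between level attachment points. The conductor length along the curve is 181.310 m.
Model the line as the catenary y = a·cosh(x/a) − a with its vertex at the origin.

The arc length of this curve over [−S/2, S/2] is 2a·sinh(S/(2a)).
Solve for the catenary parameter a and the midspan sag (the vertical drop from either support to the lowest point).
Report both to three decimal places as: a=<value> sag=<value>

seed: a₀ = √(S³/(24(L−S))) = √(168.218³/(24·13.092)) = 123.083568
iter 1: u=0.683349  f(a)=+3.091e-01  f'(a)=-2.228e-01  a ← 123.083568 − (+3.091e-01/-2.228e-01) = 124.470680
iter 2: u=0.675733  f(a)=+5.303e-03  f'(a)=-2.152e-01  a ← 124.470680 − (+5.303e-03/-2.152e-01) = 124.495316
iter 3: u=0.675600  f(a)=+1.621e-06  f'(a)=-2.151e-01  a ← 124.495316 − (+1.621e-06/-2.151e-01) = 124.495323
iter 4: u=0.675600  f(a)=+1.705e-13  f'(a)=-2.151e-01  a ← 124.495323 − (+1.705e-13/-2.151e-01) = 124.495323
converged: |Δa| < 1e-12 after 4 iterations
sag = a·(cosh(S/(2a)) − 1) = 124.495323·(cosh(0.675600) − 1) = 29.509269
T_max/T_min = cosh(S/(2a)) = 1.237031

a=124.495 sag=29.509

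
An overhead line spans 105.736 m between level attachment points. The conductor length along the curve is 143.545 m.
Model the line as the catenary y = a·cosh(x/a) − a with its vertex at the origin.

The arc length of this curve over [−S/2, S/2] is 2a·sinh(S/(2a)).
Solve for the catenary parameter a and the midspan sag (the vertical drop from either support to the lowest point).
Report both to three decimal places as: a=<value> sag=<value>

a=37.889 sag=43.270

seed: a₀ = √(S³/(24(L−S))) = √(105.736³/(24·37.809)) = 36.093675
iter 1: u=1.464744  f(a)=+4.269e+00  f'(a)=-2.580e+00  a ← 36.093675 − (+4.269e+00/-2.580e+00) = 37.748236
iter 2: u=1.400542  f(a)=+3.111e-01  f'(a)=-2.217e+00  a ← 37.748236 − (+3.111e-01/-2.217e+00) = 37.888583
iter 3: u=1.395354  f(a)=+1.939e-03  f'(a)=-2.189e+00  a ← 37.888583 − (+1.939e-03/-2.189e+00) = 37.889469
iter 4: u=1.395322  f(a)=+7.638e-08  f'(a)=-2.189e+00  a ← 37.889469 − (+7.638e-08/-2.189e+00) = 37.889469
iter 5: u=1.395322  f(a)=+0.000e+00  f'(a)=-2.189e+00  a ← 37.889469 − (+0.000e+00/-2.189e+00) = 37.889469
converged: |Δa| < 1e-12 after 5 iterations
sag = a·(cosh(S/(2a)) − 1) = 37.889469·(cosh(1.395322) − 1) = 43.270272
T_max/T_min = cosh(S/(2a)) = 2.142013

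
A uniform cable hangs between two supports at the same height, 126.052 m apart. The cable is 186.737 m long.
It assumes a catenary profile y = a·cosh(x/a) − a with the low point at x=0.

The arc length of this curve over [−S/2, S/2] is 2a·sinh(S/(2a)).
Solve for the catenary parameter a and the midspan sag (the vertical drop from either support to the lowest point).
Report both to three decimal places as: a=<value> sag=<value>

a=39.511 sag=61.873

seed: a₀ = √(S³/(24(L−S))) = √(126.052³/(24·60.685)) = 37.083295
iter 1: u=1.699579  f(a)=+9.392e+00  f'(a)=-4.321e+00  a ← 37.083295 − (+9.392e+00/-4.321e+00) = 39.256814
iter 2: u=1.605479  f(a)=+8.891e-01  f'(a)=-3.539e+00  a ← 39.256814 − (+8.891e-01/-3.539e+00) = 39.508065
iter 3: u=1.595269  f(a)=+9.806e-03  f'(a)=-3.461e+00  a ← 39.508065 − (+9.806e-03/-3.461e+00) = 39.510898
iter 4: u=1.595155  f(a)=+1.222e-06  f'(a)=-3.460e+00  a ← 39.510898 − (+1.222e-06/-3.460e+00) = 39.510899
iter 5: u=1.595155  f(a)=+0.000e+00  f'(a)=-3.460e+00  a ← 39.510899 − (+0.000e+00/-3.460e+00) = 39.510899
converged: |Δa| < 1e-12 after 5 iterations
sag = a·(cosh(S/(2a)) − 1) = 39.510899·(cosh(1.595155) − 1) = 61.873459
T_max/T_min = cosh(S/(2a)) = 2.565985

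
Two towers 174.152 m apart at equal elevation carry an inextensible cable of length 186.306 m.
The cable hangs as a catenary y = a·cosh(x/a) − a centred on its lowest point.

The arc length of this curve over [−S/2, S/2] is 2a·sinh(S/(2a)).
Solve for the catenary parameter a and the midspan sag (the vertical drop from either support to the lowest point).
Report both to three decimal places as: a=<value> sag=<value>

a=135.950 sag=28.853

seed: a₀ = √(S³/(24(L−S))) = √(174.152³/(24·12.154)) = 134.563558
iter 1: u=0.647099  f(a)=+2.570e-01  f'(a)=-1.883e-01  a ← 134.563558 − (+2.570e-01/-1.883e-01) = 135.928345
iter 2: u=0.640602  f(a)=+3.963e-03  f'(a)=-1.826e-01  a ← 135.928345 − (+3.963e-03/-1.826e-01) = 135.950051
iter 3: u=0.640500  f(a)=+9.746e-07  f'(a)=-1.825e-01  a ← 135.950051 − (+9.746e-07/-1.825e-01) = 135.950057
iter 4: u=0.640500  f(a)=+2.842e-14  f'(a)=-1.825e-01  a ← 135.950057 − (+2.842e-14/-1.825e-01) = 135.950057
converged: |Δa| < 1e-12 after 4 iterations
sag = a·(cosh(S/(2a)) − 1) = 135.950057·(cosh(0.640500) − 1) = 28.852550
T_max/T_min = cosh(S/(2a)) = 1.212229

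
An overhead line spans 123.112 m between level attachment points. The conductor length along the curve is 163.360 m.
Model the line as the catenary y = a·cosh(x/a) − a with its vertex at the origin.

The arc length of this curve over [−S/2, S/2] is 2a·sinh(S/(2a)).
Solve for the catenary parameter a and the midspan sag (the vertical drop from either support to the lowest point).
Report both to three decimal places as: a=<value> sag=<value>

a=45.963 sag=47.761

seed: a₀ = √(S³/(24(L−S))) = √(123.112³/(24·40.248)) = 43.951409
iter 1: u=1.400547  f(a)=+4.137e+00  f'(a)=-2.217e+00  a ← 43.951409 − (+4.137e+00/-2.217e+00) = 45.817522
iter 2: u=1.343503  f(a)=+2.781e-01  f'(a)=-1.928e+00  a ← 45.817522 − (+2.781e-01/-1.928e+00) = 45.961747
iter 3: u=1.339288  f(a)=+1.456e-03  f'(a)=-1.908e+00  a ← 45.961747 − (+1.456e-03/-1.908e+00) = 45.962510
iter 4: u=1.339265  f(a)=+4.042e-08  f'(a)=-1.908e+00  a ← 45.962510 − (+4.042e-08/-1.908e+00) = 45.962510
iter 5: u=1.339265  f(a)=+0.000e+00  f'(a)=-1.908e+00  a ← 45.962510 − (+0.000e+00/-1.908e+00) = 45.962510
converged: |Δa| < 1e-12 after 5 iterations
sag = a·(cosh(S/(2a)) − 1) = 45.962510·(cosh(1.339265) − 1) = 47.761418
T_max/T_min = cosh(S/(2a)) = 2.039139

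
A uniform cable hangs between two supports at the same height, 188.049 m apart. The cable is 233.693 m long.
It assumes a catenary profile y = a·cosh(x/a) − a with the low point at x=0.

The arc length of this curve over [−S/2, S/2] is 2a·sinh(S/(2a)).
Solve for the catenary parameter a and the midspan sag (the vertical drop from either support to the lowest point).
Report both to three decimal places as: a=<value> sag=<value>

seed: a₀ = √(S³/(24(L−S))) = √(188.049³/(24·45.644)) = 77.912847
iter 1: u=1.206791  f(a)=+3.441e+00  f'(a)=-1.351e+00  a ← 77.912847 − (+3.441e+00/-1.351e+00) = 80.459260
iter 2: u=1.168598  f(a)=+1.759e-01  f'(a)=-1.216e+00  a ← 80.459260 − (+1.759e-01/-1.216e+00) = 80.603866
iter 3: u=1.166501  f(a)=+5.145e-04  f'(a)=-1.209e+00  a ← 80.603866 − (+5.145e-04/-1.209e+00) = 80.604292
iter 4: u=1.166495  f(a)=+4.428e-09  f'(a)=-1.209e+00  a ← 80.604292 − (+4.428e-09/-1.209e+00) = 80.604292
iter 5: u=1.166495  f(a)=+0.000e+00  f'(a)=-1.209e+00  a ← 80.604292 − (+0.000e+00/-1.209e+00) = 80.604292
converged: |Δa| < 1e-12 after 5 iterations
sag = a·(cosh(S/(2a)) − 1) = 80.604292·(cosh(1.166495) − 1) = 61.346955
T_max/T_min = cosh(S/(2a)) = 1.761088

a=80.604 sag=61.347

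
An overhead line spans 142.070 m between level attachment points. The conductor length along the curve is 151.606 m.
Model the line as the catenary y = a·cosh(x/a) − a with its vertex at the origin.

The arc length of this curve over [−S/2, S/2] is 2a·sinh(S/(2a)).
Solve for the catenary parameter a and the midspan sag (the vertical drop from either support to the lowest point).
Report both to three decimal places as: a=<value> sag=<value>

a=113.045 sag=23.063

seed: a₀ = √(S³/(24(L−S))) = √(142.070³/(24·9.536)) = 111.934723
iter 1: u=0.634611  f(a)=+1.939e-01  f'(a)=-1.773e-01  a ← 111.934723 − (+1.939e-01/-1.773e-01) = 113.027916
iter 2: u=0.628473  f(a)=+2.877e-03  f'(a)=-1.721e-01  a ← 113.027916 − (+2.877e-03/-1.721e-01) = 113.044630
iter 3: u=0.628380  f(a)=+6.546e-07  f'(a)=-1.720e-01  a ← 113.044630 − (+6.546e-07/-1.720e-01) = 113.044634
iter 4: u=0.628380  f(a)=+5.684e-14  f'(a)=-1.720e-01  a ← 113.044634 − (+5.684e-14/-1.720e-01) = 113.044634
converged: |Δa| < 1e-12 after 4 iterations
sag = a·(cosh(S/(2a)) − 1) = 113.044634·(cosh(0.628380) − 1) = 23.062618
T_max/T_min = cosh(S/(2a)) = 1.204013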